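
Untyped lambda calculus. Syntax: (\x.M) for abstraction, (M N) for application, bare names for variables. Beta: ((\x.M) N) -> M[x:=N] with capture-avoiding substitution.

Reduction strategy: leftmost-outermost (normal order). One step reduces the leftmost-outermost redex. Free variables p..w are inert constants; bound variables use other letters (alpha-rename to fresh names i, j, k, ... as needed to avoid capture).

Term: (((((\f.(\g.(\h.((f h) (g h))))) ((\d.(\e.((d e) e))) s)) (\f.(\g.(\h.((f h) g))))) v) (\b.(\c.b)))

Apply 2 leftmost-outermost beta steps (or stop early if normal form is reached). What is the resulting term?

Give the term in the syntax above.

Step 0: (((((\f.(\g.(\h.((f h) (g h))))) ((\d.(\e.((d e) e))) s)) (\f.(\g.(\h.((f h) g))))) v) (\b.(\c.b)))
Step 1: ((((\g.(\h.((((\d.(\e.((d e) e))) s) h) (g h)))) (\f.(\g.(\h.((f h) g))))) v) (\b.(\c.b)))
Step 2: (((\h.((((\d.(\e.((d e) e))) s) h) ((\f.(\g.(\h.((f h) g)))) h))) v) (\b.(\c.b)))

Answer: (((\h.((((\d.(\e.((d e) e))) s) h) ((\f.(\g.(\h.((f h) g)))) h))) v) (\b.(\c.b)))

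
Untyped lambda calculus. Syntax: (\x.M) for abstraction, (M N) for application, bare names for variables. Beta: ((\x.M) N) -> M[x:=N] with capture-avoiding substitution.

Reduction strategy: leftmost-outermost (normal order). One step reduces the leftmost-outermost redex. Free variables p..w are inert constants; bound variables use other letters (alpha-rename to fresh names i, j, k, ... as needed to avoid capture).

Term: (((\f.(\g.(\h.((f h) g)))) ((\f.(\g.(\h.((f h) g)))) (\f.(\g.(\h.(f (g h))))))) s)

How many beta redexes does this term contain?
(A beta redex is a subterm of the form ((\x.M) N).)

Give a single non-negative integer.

Term: (((\f.(\g.(\h.((f h) g)))) ((\f.(\g.(\h.((f h) g)))) (\f.(\g.(\h.(f (g h))))))) s)
  Redex: ((\f.(\g.(\h.((f h) g)))) ((\f.(\g.(\h.((f h) g)))) (\f.(\g.(\h.(f (g h)))))))
  Redex: ((\f.(\g.(\h.((f h) g)))) (\f.(\g.(\h.(f (g h))))))
Total redexes: 2

Answer: 2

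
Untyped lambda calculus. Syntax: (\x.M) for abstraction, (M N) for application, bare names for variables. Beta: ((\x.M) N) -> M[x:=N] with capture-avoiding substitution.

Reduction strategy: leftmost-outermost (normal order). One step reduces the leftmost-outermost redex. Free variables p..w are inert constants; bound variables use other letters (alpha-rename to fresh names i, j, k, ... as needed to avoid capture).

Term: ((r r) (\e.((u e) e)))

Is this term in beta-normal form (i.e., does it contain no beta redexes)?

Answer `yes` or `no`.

Answer: yes

Derivation:
Term: ((r r) (\e.((u e) e)))
No beta redexes found.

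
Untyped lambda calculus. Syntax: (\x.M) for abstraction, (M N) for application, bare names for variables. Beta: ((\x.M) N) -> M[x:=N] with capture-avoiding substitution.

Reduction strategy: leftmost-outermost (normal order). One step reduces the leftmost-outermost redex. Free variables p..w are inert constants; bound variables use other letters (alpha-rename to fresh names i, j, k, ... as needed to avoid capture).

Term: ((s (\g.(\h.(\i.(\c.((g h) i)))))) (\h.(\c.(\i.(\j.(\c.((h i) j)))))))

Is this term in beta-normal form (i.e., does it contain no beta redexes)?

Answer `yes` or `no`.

Answer: yes

Derivation:
Term: ((s (\g.(\h.(\i.(\c.((g h) i)))))) (\h.(\c.(\i.(\j.(\c.((h i) j)))))))
No beta redexes found.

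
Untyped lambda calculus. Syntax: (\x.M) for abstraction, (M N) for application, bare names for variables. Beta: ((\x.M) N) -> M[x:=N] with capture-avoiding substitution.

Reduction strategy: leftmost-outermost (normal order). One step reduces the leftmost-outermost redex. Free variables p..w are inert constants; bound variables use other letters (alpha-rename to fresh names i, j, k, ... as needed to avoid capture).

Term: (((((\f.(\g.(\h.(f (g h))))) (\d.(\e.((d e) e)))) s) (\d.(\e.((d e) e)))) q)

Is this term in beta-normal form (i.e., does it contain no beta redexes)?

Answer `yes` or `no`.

Answer: no

Derivation:
Term: (((((\f.(\g.(\h.(f (g h))))) (\d.(\e.((d e) e)))) s) (\d.(\e.((d e) e)))) q)
Found 1 beta redex(es).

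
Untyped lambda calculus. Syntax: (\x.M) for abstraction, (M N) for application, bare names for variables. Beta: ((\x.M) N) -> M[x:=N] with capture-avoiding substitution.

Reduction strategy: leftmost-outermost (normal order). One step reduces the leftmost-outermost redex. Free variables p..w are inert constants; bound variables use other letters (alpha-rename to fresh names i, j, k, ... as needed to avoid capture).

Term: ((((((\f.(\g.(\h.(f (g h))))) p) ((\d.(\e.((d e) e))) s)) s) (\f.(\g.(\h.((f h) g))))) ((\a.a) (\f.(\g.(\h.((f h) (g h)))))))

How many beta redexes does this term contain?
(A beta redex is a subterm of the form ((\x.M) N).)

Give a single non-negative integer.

Answer: 3

Derivation:
Term: ((((((\f.(\g.(\h.(f (g h))))) p) ((\d.(\e.((d e) e))) s)) s) (\f.(\g.(\h.((f h) g))))) ((\a.a) (\f.(\g.(\h.((f h) (g h)))))))
  Redex: ((\f.(\g.(\h.(f (g h))))) p)
  Redex: ((\d.(\e.((d e) e))) s)
  Redex: ((\a.a) (\f.(\g.(\h.((f h) (g h))))))
Total redexes: 3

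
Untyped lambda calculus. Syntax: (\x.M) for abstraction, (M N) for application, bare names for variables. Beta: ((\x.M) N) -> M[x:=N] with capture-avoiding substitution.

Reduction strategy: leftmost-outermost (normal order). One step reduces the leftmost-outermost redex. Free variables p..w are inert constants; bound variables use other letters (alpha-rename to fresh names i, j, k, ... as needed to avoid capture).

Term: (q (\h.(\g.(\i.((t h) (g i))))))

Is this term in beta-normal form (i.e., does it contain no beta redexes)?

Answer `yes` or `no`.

Answer: yes

Derivation:
Term: (q (\h.(\g.(\i.((t h) (g i))))))
No beta redexes found.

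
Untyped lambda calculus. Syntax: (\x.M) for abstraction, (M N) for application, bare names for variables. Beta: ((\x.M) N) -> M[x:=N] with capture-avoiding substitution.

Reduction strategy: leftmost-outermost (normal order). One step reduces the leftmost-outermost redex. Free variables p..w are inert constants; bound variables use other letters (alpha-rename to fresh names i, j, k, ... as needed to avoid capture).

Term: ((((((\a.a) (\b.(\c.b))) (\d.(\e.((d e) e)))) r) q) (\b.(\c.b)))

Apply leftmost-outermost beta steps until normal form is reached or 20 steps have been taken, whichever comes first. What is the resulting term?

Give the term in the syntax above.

Step 0: ((((((\a.a) (\b.(\c.b))) (\d.(\e.((d e) e)))) r) q) (\b.(\c.b)))
Step 1: (((((\b.(\c.b)) (\d.(\e.((d e) e)))) r) q) (\b.(\c.b)))
Step 2: ((((\c.(\d.(\e.((d e) e)))) r) q) (\b.(\c.b)))
Step 3: (((\d.(\e.((d e) e))) q) (\b.(\c.b)))
Step 4: ((\e.((q e) e)) (\b.(\c.b)))
Step 5: ((q (\b.(\c.b))) (\b.(\c.b)))

Answer: ((q (\b.(\c.b))) (\b.(\c.b)))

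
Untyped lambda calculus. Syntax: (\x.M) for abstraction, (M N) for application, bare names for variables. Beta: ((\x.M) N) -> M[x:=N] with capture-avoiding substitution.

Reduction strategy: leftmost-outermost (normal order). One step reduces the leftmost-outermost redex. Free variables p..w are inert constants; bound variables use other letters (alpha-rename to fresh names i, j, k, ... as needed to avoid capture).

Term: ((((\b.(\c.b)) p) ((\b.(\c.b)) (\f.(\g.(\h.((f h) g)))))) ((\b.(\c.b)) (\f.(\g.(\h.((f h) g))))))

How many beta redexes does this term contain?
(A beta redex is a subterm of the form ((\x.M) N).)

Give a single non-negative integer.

Answer: 3

Derivation:
Term: ((((\b.(\c.b)) p) ((\b.(\c.b)) (\f.(\g.(\h.((f h) g)))))) ((\b.(\c.b)) (\f.(\g.(\h.((f h) g))))))
  Redex: ((\b.(\c.b)) p)
  Redex: ((\b.(\c.b)) (\f.(\g.(\h.((f h) g)))))
  Redex: ((\b.(\c.b)) (\f.(\g.(\h.((f h) g)))))
Total redexes: 3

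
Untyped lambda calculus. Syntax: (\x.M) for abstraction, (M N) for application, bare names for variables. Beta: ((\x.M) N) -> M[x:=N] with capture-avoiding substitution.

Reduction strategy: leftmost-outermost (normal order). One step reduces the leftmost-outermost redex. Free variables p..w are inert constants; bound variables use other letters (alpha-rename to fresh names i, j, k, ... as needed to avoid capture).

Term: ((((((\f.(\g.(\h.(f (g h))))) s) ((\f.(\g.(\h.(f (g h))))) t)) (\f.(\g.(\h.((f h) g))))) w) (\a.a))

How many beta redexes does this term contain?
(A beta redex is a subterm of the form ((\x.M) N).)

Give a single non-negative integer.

Answer: 2

Derivation:
Term: ((((((\f.(\g.(\h.(f (g h))))) s) ((\f.(\g.(\h.(f (g h))))) t)) (\f.(\g.(\h.((f h) g))))) w) (\a.a))
  Redex: ((\f.(\g.(\h.(f (g h))))) s)
  Redex: ((\f.(\g.(\h.(f (g h))))) t)
Total redexes: 2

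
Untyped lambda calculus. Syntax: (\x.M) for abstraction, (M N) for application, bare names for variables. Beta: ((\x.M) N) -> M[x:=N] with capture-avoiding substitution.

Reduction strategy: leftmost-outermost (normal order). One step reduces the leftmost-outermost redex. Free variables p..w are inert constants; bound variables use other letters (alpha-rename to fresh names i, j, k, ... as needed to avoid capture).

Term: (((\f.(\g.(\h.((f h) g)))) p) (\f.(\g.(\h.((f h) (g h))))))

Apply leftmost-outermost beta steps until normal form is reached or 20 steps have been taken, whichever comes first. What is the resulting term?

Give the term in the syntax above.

Answer: (\h.((p h) (\f.(\g.(\h.((f h) (g h)))))))

Derivation:
Step 0: (((\f.(\g.(\h.((f h) g)))) p) (\f.(\g.(\h.((f h) (g h))))))
Step 1: ((\g.(\h.((p h) g))) (\f.(\g.(\h.((f h) (g h))))))
Step 2: (\h.((p h) (\f.(\g.(\h.((f h) (g h)))))))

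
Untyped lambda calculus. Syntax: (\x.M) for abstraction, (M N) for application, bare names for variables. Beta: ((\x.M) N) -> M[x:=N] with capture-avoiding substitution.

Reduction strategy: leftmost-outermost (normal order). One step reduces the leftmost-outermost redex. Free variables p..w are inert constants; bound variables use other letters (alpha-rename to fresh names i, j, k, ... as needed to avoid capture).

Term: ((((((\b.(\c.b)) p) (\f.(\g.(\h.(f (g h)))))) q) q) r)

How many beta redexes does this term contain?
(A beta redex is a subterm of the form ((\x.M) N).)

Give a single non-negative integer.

Answer: 1

Derivation:
Term: ((((((\b.(\c.b)) p) (\f.(\g.(\h.(f (g h)))))) q) q) r)
  Redex: ((\b.(\c.b)) p)
Total redexes: 1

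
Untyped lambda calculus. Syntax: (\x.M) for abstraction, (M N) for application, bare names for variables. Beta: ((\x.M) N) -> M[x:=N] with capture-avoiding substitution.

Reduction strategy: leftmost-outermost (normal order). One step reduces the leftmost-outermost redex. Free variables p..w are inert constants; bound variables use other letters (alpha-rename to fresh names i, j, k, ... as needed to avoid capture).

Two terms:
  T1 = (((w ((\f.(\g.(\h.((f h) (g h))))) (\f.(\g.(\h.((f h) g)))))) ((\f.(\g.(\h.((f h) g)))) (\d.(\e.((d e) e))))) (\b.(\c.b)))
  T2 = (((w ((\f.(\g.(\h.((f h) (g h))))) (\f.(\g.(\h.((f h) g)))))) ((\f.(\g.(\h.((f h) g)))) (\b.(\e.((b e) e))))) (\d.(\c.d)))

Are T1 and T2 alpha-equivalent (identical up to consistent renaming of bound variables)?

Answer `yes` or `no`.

Answer: yes

Derivation:
Term 1: (((w ((\f.(\g.(\h.((f h) (g h))))) (\f.(\g.(\h.((f h) g)))))) ((\f.(\g.(\h.((f h) g)))) (\d.(\e.((d e) e))))) (\b.(\c.b)))
Term 2: (((w ((\f.(\g.(\h.((f h) (g h))))) (\f.(\g.(\h.((f h) g)))))) ((\f.(\g.(\h.((f h) g)))) (\b.(\e.((b e) e))))) (\d.(\c.d)))
Alpha-equivalence: compare structure up to binder renaming.
Result: True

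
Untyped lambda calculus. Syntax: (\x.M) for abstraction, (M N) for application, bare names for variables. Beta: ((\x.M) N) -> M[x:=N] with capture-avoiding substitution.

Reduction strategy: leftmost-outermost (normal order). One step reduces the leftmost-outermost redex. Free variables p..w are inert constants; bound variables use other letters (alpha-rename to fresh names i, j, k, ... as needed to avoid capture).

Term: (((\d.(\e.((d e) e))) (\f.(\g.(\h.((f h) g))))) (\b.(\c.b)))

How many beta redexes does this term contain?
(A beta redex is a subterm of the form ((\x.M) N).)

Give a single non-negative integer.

Answer: 1

Derivation:
Term: (((\d.(\e.((d e) e))) (\f.(\g.(\h.((f h) g))))) (\b.(\c.b)))
  Redex: ((\d.(\e.((d e) e))) (\f.(\g.(\h.((f h) g)))))
Total redexes: 1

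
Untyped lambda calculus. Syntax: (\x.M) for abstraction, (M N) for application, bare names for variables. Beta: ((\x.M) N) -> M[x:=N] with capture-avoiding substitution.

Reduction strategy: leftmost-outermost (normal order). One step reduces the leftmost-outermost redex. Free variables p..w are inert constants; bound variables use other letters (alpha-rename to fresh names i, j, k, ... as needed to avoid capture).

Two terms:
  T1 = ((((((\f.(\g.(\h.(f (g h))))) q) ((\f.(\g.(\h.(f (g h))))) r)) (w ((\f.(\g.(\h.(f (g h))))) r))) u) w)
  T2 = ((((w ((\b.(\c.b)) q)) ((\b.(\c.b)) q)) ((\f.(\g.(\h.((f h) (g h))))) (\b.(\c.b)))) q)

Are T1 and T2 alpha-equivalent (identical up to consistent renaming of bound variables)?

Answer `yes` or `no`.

Answer: no

Derivation:
Term 1: ((((((\f.(\g.(\h.(f (g h))))) q) ((\f.(\g.(\h.(f (g h))))) r)) (w ((\f.(\g.(\h.(f (g h))))) r))) u) w)
Term 2: ((((w ((\b.(\c.b)) q)) ((\b.(\c.b)) q)) ((\f.(\g.(\h.((f h) (g h))))) (\b.(\c.b)))) q)
Alpha-equivalence: compare structure up to binder renaming.
Result: False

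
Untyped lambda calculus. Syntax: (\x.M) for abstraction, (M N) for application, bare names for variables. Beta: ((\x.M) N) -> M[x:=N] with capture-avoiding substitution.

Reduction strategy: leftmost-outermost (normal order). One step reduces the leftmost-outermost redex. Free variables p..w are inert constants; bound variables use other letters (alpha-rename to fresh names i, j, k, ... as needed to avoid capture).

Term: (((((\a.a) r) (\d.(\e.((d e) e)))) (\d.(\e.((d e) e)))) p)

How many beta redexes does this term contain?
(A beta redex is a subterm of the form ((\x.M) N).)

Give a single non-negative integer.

Answer: 1

Derivation:
Term: (((((\a.a) r) (\d.(\e.((d e) e)))) (\d.(\e.((d e) e)))) p)
  Redex: ((\a.a) r)
Total redexes: 1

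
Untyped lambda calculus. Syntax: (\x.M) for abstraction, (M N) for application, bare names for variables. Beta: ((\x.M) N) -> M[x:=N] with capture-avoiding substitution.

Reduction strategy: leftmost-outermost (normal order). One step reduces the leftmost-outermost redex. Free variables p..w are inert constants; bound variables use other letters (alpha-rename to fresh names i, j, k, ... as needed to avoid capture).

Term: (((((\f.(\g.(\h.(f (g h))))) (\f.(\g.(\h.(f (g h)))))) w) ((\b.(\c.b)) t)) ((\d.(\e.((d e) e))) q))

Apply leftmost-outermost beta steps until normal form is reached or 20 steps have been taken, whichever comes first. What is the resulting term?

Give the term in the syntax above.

Step 0: (((((\f.(\g.(\h.(f (g h))))) (\f.(\g.(\h.(f (g h)))))) w) ((\b.(\c.b)) t)) ((\d.(\e.((d e) e))) q))
Step 1: ((((\g.(\h.((\f.(\g.(\h.(f (g h))))) (g h)))) w) ((\b.(\c.b)) t)) ((\d.(\e.((d e) e))) q))
Step 2: (((\h.((\f.(\g.(\h.(f (g h))))) (w h))) ((\b.(\c.b)) t)) ((\d.(\e.((d e) e))) q))
Step 3: (((\f.(\g.(\h.(f (g h))))) (w ((\b.(\c.b)) t))) ((\d.(\e.((d e) e))) q))
Step 4: ((\g.(\h.((w ((\b.(\c.b)) t)) (g h)))) ((\d.(\e.((d e) e))) q))
Step 5: (\h.((w ((\b.(\c.b)) t)) (((\d.(\e.((d e) e))) q) h)))
Step 6: (\h.((w (\c.t)) (((\d.(\e.((d e) e))) q) h)))
Step 7: (\h.((w (\c.t)) ((\e.((q e) e)) h)))
Step 8: (\h.((w (\c.t)) ((q h) h)))

Answer: (\h.((w (\c.t)) ((q h) h)))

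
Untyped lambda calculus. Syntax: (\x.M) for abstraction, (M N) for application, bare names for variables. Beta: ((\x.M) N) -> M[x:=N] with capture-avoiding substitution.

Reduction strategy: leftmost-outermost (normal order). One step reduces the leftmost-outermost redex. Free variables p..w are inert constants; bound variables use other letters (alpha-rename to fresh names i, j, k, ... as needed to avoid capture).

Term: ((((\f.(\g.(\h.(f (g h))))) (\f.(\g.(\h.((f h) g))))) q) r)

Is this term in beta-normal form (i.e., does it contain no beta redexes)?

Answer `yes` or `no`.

Answer: no

Derivation:
Term: ((((\f.(\g.(\h.(f (g h))))) (\f.(\g.(\h.((f h) g))))) q) r)
Found 1 beta redex(es).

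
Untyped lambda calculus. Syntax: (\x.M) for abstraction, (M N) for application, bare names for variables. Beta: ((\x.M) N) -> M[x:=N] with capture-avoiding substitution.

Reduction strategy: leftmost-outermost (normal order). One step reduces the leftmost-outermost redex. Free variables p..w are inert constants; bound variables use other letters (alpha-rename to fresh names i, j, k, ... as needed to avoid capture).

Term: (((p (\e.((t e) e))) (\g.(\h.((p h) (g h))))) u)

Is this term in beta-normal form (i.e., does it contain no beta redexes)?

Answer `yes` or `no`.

Term: (((p (\e.((t e) e))) (\g.(\h.((p h) (g h))))) u)
No beta redexes found.

Answer: yes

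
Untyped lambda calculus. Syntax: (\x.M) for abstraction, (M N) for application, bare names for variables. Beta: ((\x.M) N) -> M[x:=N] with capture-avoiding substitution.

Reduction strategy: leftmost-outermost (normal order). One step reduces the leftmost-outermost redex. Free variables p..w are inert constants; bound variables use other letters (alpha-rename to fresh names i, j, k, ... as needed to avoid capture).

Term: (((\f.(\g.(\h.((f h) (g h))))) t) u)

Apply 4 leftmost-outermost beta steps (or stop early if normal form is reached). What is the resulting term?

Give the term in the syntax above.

Step 0: (((\f.(\g.(\h.((f h) (g h))))) t) u)
Step 1: ((\g.(\h.((t h) (g h)))) u)
Step 2: (\h.((t h) (u h)))
Step 3: (normal form reached)

Answer: (\h.((t h) (u h)))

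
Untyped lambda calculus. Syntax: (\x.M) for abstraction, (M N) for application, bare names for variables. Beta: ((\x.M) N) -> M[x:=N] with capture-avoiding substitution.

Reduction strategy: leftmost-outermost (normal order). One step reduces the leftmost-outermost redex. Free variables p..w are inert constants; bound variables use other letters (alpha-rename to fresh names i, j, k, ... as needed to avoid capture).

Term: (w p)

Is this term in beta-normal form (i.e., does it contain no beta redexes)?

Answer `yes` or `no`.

Answer: yes

Derivation:
Term: (w p)
No beta redexes found.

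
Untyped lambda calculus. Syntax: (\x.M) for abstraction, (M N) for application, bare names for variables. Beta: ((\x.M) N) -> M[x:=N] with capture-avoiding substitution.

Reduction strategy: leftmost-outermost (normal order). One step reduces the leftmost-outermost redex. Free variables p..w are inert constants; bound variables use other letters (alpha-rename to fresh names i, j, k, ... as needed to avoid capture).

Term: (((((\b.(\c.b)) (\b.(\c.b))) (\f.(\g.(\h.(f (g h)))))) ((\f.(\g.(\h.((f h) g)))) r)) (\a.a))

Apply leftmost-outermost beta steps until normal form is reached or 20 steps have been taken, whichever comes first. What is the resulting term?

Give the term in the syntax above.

Answer: (\g.(\h.((r h) g)))

Derivation:
Step 0: (((((\b.(\c.b)) (\b.(\c.b))) (\f.(\g.(\h.(f (g h)))))) ((\f.(\g.(\h.((f h) g)))) r)) (\a.a))
Step 1: ((((\c.(\b.(\c.b))) (\f.(\g.(\h.(f (g h)))))) ((\f.(\g.(\h.((f h) g)))) r)) (\a.a))
Step 2: (((\b.(\c.b)) ((\f.(\g.(\h.((f h) g)))) r)) (\a.a))
Step 3: ((\c.((\f.(\g.(\h.((f h) g)))) r)) (\a.a))
Step 4: ((\f.(\g.(\h.((f h) g)))) r)
Step 5: (\g.(\h.((r h) g)))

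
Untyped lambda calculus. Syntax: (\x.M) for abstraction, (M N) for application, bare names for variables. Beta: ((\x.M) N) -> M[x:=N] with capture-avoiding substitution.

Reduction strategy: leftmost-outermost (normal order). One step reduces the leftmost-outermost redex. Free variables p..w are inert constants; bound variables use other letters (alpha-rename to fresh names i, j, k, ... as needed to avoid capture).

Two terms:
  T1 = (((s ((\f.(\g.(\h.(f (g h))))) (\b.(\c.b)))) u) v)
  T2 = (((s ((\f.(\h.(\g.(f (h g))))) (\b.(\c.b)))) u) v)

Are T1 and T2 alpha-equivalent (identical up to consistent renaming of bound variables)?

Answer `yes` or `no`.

Answer: yes

Derivation:
Term 1: (((s ((\f.(\g.(\h.(f (g h))))) (\b.(\c.b)))) u) v)
Term 2: (((s ((\f.(\h.(\g.(f (h g))))) (\b.(\c.b)))) u) v)
Alpha-equivalence: compare structure up to binder renaming.
Result: True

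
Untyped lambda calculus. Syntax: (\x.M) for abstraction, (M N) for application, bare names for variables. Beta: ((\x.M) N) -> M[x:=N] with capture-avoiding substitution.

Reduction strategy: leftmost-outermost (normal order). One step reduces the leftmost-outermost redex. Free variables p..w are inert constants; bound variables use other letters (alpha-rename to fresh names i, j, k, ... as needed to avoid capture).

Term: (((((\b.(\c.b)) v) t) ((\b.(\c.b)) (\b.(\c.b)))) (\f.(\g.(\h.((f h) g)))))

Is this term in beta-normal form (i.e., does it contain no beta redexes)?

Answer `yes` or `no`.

Answer: no

Derivation:
Term: (((((\b.(\c.b)) v) t) ((\b.(\c.b)) (\b.(\c.b)))) (\f.(\g.(\h.((f h) g)))))
Found 2 beta redex(es).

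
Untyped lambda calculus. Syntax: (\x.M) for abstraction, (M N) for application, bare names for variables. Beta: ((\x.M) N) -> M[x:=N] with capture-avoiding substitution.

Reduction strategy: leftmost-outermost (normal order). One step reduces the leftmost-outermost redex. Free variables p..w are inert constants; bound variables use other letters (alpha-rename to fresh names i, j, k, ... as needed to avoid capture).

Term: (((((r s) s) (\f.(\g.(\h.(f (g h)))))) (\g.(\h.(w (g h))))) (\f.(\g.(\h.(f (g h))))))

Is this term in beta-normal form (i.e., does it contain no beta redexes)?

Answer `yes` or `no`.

Term: (((((r s) s) (\f.(\g.(\h.(f (g h)))))) (\g.(\h.(w (g h))))) (\f.(\g.(\h.(f (g h))))))
No beta redexes found.

Answer: yes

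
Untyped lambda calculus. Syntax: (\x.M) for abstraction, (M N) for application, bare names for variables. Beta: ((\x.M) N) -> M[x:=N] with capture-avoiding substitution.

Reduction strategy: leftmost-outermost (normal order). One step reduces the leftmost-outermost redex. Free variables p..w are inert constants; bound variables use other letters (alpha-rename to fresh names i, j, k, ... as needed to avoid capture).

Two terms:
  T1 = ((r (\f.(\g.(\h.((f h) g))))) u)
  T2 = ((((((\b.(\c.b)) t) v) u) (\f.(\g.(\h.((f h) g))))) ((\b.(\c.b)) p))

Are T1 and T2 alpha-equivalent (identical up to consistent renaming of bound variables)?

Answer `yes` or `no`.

Term 1: ((r (\f.(\g.(\h.((f h) g))))) u)
Term 2: ((((((\b.(\c.b)) t) v) u) (\f.(\g.(\h.((f h) g))))) ((\b.(\c.b)) p))
Alpha-equivalence: compare structure up to binder renaming.
Result: False

Answer: no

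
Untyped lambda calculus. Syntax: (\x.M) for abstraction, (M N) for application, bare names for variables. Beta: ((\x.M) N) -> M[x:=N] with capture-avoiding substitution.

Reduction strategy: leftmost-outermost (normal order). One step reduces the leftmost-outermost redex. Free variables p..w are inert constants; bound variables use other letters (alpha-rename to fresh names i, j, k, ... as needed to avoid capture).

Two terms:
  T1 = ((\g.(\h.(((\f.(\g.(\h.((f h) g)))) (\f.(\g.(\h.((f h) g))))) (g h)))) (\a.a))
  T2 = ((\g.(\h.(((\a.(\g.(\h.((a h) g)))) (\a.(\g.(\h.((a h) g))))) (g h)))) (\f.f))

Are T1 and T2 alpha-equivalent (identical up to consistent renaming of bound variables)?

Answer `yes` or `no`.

Term 1: ((\g.(\h.(((\f.(\g.(\h.((f h) g)))) (\f.(\g.(\h.((f h) g))))) (g h)))) (\a.a))
Term 2: ((\g.(\h.(((\a.(\g.(\h.((a h) g)))) (\a.(\g.(\h.((a h) g))))) (g h)))) (\f.f))
Alpha-equivalence: compare structure up to binder renaming.
Result: True

Answer: yes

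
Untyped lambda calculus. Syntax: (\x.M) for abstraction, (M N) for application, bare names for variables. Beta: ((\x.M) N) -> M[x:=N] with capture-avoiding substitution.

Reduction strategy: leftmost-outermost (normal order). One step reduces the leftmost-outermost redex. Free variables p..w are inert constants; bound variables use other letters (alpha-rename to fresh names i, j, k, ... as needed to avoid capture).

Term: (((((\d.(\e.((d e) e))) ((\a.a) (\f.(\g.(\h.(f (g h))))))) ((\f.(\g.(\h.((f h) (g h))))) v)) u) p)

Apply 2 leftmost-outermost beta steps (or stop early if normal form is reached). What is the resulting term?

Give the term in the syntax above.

Step 0: (((((\d.(\e.((d e) e))) ((\a.a) (\f.(\g.(\h.(f (g h))))))) ((\f.(\g.(\h.((f h) (g h))))) v)) u) p)
Step 1: ((((\e.((((\a.a) (\f.(\g.(\h.(f (g h)))))) e) e)) ((\f.(\g.(\h.((f h) (g h))))) v)) u) p)
Step 2: ((((((\a.a) (\f.(\g.(\h.(f (g h)))))) ((\f.(\g.(\h.((f h) (g h))))) v)) ((\f.(\g.(\h.((f h) (g h))))) v)) u) p)

Answer: ((((((\a.a) (\f.(\g.(\h.(f (g h)))))) ((\f.(\g.(\h.((f h) (g h))))) v)) ((\f.(\g.(\h.((f h) (g h))))) v)) u) p)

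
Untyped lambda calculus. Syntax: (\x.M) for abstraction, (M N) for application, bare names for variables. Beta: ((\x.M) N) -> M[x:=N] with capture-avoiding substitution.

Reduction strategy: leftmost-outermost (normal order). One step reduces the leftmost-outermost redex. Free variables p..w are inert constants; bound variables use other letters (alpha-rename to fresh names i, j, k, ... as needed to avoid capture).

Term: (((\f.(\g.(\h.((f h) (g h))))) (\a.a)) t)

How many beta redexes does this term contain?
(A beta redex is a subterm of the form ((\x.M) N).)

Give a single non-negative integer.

Term: (((\f.(\g.(\h.((f h) (g h))))) (\a.a)) t)
  Redex: ((\f.(\g.(\h.((f h) (g h))))) (\a.a))
Total redexes: 1

Answer: 1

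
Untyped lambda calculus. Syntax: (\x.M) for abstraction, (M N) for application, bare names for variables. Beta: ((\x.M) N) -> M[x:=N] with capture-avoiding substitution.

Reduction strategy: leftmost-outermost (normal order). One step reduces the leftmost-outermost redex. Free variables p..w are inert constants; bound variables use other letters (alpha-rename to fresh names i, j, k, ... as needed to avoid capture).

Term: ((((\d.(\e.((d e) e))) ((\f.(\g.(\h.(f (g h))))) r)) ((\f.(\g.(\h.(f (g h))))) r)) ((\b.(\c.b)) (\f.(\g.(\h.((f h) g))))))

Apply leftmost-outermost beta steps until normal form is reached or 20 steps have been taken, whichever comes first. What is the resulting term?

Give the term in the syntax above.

Step 0: ((((\d.(\e.((d e) e))) ((\f.(\g.(\h.(f (g h))))) r)) ((\f.(\g.(\h.(f (g h))))) r)) ((\b.(\c.b)) (\f.(\g.(\h.((f h) g))))))
Step 1: (((\e.((((\f.(\g.(\h.(f (g h))))) r) e) e)) ((\f.(\g.(\h.(f (g h))))) r)) ((\b.(\c.b)) (\f.(\g.(\h.((f h) g))))))
Step 2: (((((\f.(\g.(\h.(f (g h))))) r) ((\f.(\g.(\h.(f (g h))))) r)) ((\f.(\g.(\h.(f (g h))))) r)) ((\b.(\c.b)) (\f.(\g.(\h.((f h) g))))))
Step 3: ((((\g.(\h.(r (g h)))) ((\f.(\g.(\h.(f (g h))))) r)) ((\f.(\g.(\h.(f (g h))))) r)) ((\b.(\c.b)) (\f.(\g.(\h.((f h) g))))))
Step 4: (((\h.(r (((\f.(\g.(\h.(f (g h))))) r) h))) ((\f.(\g.(\h.(f (g h))))) r)) ((\b.(\c.b)) (\f.(\g.(\h.((f h) g))))))
Step 5: ((r (((\f.(\g.(\h.(f (g h))))) r) ((\f.(\g.(\h.(f (g h))))) r))) ((\b.(\c.b)) (\f.(\g.(\h.((f h) g))))))
Step 6: ((r ((\g.(\h.(r (g h)))) ((\f.(\g.(\h.(f (g h))))) r))) ((\b.(\c.b)) (\f.(\g.(\h.((f h) g))))))
Step 7: ((r (\h.(r (((\f.(\g.(\h.(f (g h))))) r) h)))) ((\b.(\c.b)) (\f.(\g.(\h.((f h) g))))))
Step 8: ((r (\h.(r ((\g.(\h.(r (g h)))) h)))) ((\b.(\c.b)) (\f.(\g.(\h.((f h) g))))))
Step 9: ((r (\h.(r (\i.(r (h i)))))) ((\b.(\c.b)) (\f.(\g.(\h.((f h) g))))))
Step 10: ((r (\h.(r (\i.(r (h i)))))) (\c.(\f.(\g.(\h.((f h) g))))))

Answer: ((r (\h.(r (\i.(r (h i)))))) (\c.(\f.(\g.(\h.((f h) g))))))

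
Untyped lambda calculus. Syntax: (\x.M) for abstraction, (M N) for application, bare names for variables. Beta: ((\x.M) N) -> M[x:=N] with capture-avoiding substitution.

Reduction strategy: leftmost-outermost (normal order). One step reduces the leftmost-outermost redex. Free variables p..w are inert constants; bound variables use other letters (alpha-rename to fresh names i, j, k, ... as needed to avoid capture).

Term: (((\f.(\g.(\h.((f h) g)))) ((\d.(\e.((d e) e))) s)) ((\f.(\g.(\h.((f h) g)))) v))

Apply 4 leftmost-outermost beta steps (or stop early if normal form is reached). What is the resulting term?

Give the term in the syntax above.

Answer: (\h.(((s h) h) ((\f.(\g.(\h.((f h) g)))) v)))

Derivation:
Step 0: (((\f.(\g.(\h.((f h) g)))) ((\d.(\e.((d e) e))) s)) ((\f.(\g.(\h.((f h) g)))) v))
Step 1: ((\g.(\h.((((\d.(\e.((d e) e))) s) h) g))) ((\f.(\g.(\h.((f h) g)))) v))
Step 2: (\h.((((\d.(\e.((d e) e))) s) h) ((\f.(\g.(\h.((f h) g)))) v)))
Step 3: (\h.(((\e.((s e) e)) h) ((\f.(\g.(\h.((f h) g)))) v)))
Step 4: (\h.(((s h) h) ((\f.(\g.(\h.((f h) g)))) v)))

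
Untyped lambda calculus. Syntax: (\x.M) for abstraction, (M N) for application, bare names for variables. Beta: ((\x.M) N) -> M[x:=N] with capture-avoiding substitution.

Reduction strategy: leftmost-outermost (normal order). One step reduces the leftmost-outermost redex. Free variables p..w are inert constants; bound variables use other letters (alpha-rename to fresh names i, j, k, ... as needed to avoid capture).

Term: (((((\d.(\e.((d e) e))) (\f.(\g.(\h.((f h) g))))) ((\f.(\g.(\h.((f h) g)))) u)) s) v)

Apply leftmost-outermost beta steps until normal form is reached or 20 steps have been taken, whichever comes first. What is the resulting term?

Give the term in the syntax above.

Answer: (((u (\g.(\h.((u h) g)))) s) v)

Derivation:
Step 0: (((((\d.(\e.((d e) e))) (\f.(\g.(\h.((f h) g))))) ((\f.(\g.(\h.((f h) g)))) u)) s) v)
Step 1: ((((\e.(((\f.(\g.(\h.((f h) g)))) e) e)) ((\f.(\g.(\h.((f h) g)))) u)) s) v)
Step 2: (((((\f.(\g.(\h.((f h) g)))) ((\f.(\g.(\h.((f h) g)))) u)) ((\f.(\g.(\h.((f h) g)))) u)) s) v)
Step 3: ((((\g.(\h.((((\f.(\g.(\h.((f h) g)))) u) h) g))) ((\f.(\g.(\h.((f h) g)))) u)) s) v)
Step 4: (((\h.((((\f.(\g.(\h.((f h) g)))) u) h) ((\f.(\g.(\h.((f h) g)))) u))) s) v)
Step 5: (((((\f.(\g.(\h.((f h) g)))) u) s) ((\f.(\g.(\h.((f h) g)))) u)) v)
Step 6: ((((\g.(\h.((u h) g))) s) ((\f.(\g.(\h.((f h) g)))) u)) v)
Step 7: (((\h.((u h) s)) ((\f.(\g.(\h.((f h) g)))) u)) v)
Step 8: (((u ((\f.(\g.(\h.((f h) g)))) u)) s) v)
Step 9: (((u (\g.(\h.((u h) g)))) s) v)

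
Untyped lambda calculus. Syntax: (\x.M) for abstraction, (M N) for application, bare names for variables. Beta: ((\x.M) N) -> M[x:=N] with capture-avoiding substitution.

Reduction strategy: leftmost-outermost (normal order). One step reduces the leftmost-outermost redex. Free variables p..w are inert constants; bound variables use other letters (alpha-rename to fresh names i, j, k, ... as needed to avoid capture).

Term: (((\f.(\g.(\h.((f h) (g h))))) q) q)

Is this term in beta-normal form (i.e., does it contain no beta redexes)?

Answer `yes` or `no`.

Answer: no

Derivation:
Term: (((\f.(\g.(\h.((f h) (g h))))) q) q)
Found 1 beta redex(es).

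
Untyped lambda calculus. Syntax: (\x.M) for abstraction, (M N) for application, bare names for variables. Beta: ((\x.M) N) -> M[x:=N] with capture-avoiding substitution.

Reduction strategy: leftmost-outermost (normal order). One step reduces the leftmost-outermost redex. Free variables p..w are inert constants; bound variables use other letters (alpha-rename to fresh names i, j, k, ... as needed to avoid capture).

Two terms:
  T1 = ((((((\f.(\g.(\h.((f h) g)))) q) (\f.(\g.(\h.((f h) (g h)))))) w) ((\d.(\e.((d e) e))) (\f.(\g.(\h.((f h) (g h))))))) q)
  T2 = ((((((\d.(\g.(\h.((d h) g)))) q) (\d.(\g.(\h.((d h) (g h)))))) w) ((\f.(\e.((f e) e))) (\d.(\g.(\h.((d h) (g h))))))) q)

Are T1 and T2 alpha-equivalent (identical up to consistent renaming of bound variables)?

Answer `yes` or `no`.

Term 1: ((((((\f.(\g.(\h.((f h) g)))) q) (\f.(\g.(\h.((f h) (g h)))))) w) ((\d.(\e.((d e) e))) (\f.(\g.(\h.((f h) (g h))))))) q)
Term 2: ((((((\d.(\g.(\h.((d h) g)))) q) (\d.(\g.(\h.((d h) (g h)))))) w) ((\f.(\e.((f e) e))) (\d.(\g.(\h.((d h) (g h))))))) q)
Alpha-equivalence: compare structure up to binder renaming.
Result: True

Answer: yes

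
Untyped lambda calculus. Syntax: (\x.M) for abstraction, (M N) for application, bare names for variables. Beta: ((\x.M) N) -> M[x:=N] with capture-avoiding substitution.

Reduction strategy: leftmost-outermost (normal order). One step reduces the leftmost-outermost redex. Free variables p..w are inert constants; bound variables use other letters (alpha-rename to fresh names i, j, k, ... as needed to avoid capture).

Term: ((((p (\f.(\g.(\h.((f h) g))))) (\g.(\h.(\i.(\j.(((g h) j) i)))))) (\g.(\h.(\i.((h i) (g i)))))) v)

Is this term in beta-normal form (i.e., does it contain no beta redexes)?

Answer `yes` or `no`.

Term: ((((p (\f.(\g.(\h.((f h) g))))) (\g.(\h.(\i.(\j.(((g h) j) i)))))) (\g.(\h.(\i.((h i) (g i)))))) v)
No beta redexes found.

Answer: yes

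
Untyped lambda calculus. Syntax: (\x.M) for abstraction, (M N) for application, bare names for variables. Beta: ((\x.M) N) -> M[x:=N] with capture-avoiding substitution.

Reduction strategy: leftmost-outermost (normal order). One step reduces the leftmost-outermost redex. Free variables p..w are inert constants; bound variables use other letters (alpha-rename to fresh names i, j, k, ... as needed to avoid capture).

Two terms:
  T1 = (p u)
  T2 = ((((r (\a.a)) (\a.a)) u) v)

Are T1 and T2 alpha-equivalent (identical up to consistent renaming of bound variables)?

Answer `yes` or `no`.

Answer: no

Derivation:
Term 1: (p u)
Term 2: ((((r (\a.a)) (\a.a)) u) v)
Alpha-equivalence: compare structure up to binder renaming.
Result: False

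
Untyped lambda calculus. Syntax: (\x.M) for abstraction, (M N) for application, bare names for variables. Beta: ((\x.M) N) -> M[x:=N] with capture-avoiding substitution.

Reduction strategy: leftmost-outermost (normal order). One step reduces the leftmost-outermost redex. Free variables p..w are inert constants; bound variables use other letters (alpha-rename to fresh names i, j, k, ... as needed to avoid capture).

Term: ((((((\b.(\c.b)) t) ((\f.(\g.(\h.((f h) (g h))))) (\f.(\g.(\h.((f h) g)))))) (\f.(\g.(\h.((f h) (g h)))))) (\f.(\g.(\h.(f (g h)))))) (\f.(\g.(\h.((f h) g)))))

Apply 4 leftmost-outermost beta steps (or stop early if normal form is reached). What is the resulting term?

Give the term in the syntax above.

Step 0: ((((((\b.(\c.b)) t) ((\f.(\g.(\h.((f h) (g h))))) (\f.(\g.(\h.((f h) g)))))) (\f.(\g.(\h.((f h) (g h)))))) (\f.(\g.(\h.(f (g h)))))) (\f.(\g.(\h.((f h) g)))))
Step 1: (((((\c.t) ((\f.(\g.(\h.((f h) (g h))))) (\f.(\g.(\h.((f h) g)))))) (\f.(\g.(\h.((f h) (g h)))))) (\f.(\g.(\h.(f (g h)))))) (\f.(\g.(\h.((f h) g)))))
Step 2: (((t (\f.(\g.(\h.((f h) (g h)))))) (\f.(\g.(\h.(f (g h)))))) (\f.(\g.(\h.((f h) g)))))
Step 3: (normal form reached)

Answer: (((t (\f.(\g.(\h.((f h) (g h)))))) (\f.(\g.(\h.(f (g h)))))) (\f.(\g.(\h.((f h) g)))))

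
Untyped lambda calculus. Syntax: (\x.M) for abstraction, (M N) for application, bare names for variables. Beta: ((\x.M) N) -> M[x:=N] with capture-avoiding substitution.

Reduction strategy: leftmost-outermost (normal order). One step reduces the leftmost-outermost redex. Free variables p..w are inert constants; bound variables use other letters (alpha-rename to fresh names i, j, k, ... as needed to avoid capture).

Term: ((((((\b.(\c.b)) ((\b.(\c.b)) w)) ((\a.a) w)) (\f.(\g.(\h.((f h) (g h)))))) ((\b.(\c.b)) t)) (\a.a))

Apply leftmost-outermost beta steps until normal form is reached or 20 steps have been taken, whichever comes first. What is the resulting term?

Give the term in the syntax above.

Answer: ((w (\c.t)) (\a.a))

Derivation:
Step 0: ((((((\b.(\c.b)) ((\b.(\c.b)) w)) ((\a.a) w)) (\f.(\g.(\h.((f h) (g h)))))) ((\b.(\c.b)) t)) (\a.a))
Step 1: (((((\c.((\b.(\c.b)) w)) ((\a.a) w)) (\f.(\g.(\h.((f h) (g h)))))) ((\b.(\c.b)) t)) (\a.a))
Step 2: (((((\b.(\c.b)) w) (\f.(\g.(\h.((f h) (g h)))))) ((\b.(\c.b)) t)) (\a.a))
Step 3: ((((\c.w) (\f.(\g.(\h.((f h) (g h)))))) ((\b.(\c.b)) t)) (\a.a))
Step 4: ((w ((\b.(\c.b)) t)) (\a.a))
Step 5: ((w (\c.t)) (\a.a))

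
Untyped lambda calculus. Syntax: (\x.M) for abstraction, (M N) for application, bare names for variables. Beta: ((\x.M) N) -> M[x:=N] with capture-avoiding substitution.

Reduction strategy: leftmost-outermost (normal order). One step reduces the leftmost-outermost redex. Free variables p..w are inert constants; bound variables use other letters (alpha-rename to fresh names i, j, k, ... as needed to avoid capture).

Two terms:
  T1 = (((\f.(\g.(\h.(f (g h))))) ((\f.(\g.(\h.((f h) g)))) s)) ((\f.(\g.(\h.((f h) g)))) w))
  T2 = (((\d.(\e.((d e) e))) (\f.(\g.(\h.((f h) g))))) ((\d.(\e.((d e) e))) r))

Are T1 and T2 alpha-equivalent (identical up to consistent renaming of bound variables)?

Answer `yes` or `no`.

Answer: no

Derivation:
Term 1: (((\f.(\g.(\h.(f (g h))))) ((\f.(\g.(\h.((f h) g)))) s)) ((\f.(\g.(\h.((f h) g)))) w))
Term 2: (((\d.(\e.((d e) e))) (\f.(\g.(\h.((f h) g))))) ((\d.(\e.((d e) e))) r))
Alpha-equivalence: compare structure up to binder renaming.
Result: False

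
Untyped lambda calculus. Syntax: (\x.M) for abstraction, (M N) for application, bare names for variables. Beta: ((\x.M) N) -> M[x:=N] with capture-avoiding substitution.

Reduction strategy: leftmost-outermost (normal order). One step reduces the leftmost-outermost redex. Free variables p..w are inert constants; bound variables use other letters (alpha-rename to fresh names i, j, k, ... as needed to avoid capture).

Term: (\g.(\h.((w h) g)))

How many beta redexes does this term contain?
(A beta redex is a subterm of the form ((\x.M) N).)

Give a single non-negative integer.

Answer: 0

Derivation:
Term: (\g.(\h.((w h) g)))
  (no redexes)
Total redexes: 0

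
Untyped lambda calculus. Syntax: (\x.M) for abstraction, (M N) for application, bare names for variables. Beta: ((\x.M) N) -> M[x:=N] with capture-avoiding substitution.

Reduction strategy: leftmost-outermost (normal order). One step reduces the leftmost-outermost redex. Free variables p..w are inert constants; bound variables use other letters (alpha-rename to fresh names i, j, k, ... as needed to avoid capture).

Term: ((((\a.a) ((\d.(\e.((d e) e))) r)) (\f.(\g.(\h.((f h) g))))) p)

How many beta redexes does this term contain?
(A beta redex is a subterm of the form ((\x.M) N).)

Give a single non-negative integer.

Term: ((((\a.a) ((\d.(\e.((d e) e))) r)) (\f.(\g.(\h.((f h) g))))) p)
  Redex: ((\a.a) ((\d.(\e.((d e) e))) r))
  Redex: ((\d.(\e.((d e) e))) r)
Total redexes: 2

Answer: 2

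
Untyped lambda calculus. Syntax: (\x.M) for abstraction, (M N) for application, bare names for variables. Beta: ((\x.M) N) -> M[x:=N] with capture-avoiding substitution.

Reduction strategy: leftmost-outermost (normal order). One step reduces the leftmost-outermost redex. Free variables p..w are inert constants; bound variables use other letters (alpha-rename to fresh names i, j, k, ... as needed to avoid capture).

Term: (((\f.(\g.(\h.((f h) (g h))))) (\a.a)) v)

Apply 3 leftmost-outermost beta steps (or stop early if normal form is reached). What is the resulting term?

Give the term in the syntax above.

Step 0: (((\f.(\g.(\h.((f h) (g h))))) (\a.a)) v)
Step 1: ((\g.(\h.(((\a.a) h) (g h)))) v)
Step 2: (\h.(((\a.a) h) (v h)))
Step 3: (\h.(h (v h)))

Answer: (\h.(h (v h)))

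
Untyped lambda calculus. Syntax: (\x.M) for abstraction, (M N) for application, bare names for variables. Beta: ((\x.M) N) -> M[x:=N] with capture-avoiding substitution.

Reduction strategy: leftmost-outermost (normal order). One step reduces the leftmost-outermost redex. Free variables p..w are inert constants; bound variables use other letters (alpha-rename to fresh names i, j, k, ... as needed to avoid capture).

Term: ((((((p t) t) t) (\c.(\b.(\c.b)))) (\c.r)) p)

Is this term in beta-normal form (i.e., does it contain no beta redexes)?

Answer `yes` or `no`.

Answer: yes

Derivation:
Term: ((((((p t) t) t) (\c.(\b.(\c.b)))) (\c.r)) p)
No beta redexes found.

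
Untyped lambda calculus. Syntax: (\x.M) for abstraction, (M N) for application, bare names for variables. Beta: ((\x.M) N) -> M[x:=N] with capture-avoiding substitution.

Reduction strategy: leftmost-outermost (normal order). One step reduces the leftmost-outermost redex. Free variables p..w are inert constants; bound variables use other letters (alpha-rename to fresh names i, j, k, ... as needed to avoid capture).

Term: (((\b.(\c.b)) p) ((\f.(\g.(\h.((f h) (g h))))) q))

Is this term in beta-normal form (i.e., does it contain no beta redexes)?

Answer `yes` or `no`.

Answer: no

Derivation:
Term: (((\b.(\c.b)) p) ((\f.(\g.(\h.((f h) (g h))))) q))
Found 2 beta redex(es).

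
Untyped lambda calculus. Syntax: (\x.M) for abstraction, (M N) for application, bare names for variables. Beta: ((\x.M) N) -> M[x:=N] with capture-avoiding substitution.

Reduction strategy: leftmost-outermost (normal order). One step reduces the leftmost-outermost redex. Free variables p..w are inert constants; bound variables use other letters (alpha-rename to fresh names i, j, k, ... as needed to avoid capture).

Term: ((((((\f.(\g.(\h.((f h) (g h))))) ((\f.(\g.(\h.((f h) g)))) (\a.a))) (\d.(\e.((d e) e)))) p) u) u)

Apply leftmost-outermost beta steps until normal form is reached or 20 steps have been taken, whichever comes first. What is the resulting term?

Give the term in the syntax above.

Step 0: ((((((\f.(\g.(\h.((f h) (g h))))) ((\f.(\g.(\h.((f h) g)))) (\a.a))) (\d.(\e.((d e) e)))) p) u) u)
Step 1: (((((\g.(\h.((((\f.(\g.(\h.((f h) g)))) (\a.a)) h) (g h)))) (\d.(\e.((d e) e)))) p) u) u)
Step 2: ((((\h.((((\f.(\g.(\h.((f h) g)))) (\a.a)) h) ((\d.(\e.((d e) e))) h))) p) u) u)
Step 3: ((((((\f.(\g.(\h.((f h) g)))) (\a.a)) p) ((\d.(\e.((d e) e))) p)) u) u)
Step 4: (((((\g.(\h.(((\a.a) h) g))) p) ((\d.(\e.((d e) e))) p)) u) u)
Step 5: ((((\h.(((\a.a) h) p)) ((\d.(\e.((d e) e))) p)) u) u)
Step 6: (((((\a.a) ((\d.(\e.((d e) e))) p)) p) u) u)
Step 7: (((((\d.(\e.((d e) e))) p) p) u) u)
Step 8: ((((\e.((p e) e)) p) u) u)
Step 9: ((((p p) p) u) u)

Answer: ((((p p) p) u) u)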